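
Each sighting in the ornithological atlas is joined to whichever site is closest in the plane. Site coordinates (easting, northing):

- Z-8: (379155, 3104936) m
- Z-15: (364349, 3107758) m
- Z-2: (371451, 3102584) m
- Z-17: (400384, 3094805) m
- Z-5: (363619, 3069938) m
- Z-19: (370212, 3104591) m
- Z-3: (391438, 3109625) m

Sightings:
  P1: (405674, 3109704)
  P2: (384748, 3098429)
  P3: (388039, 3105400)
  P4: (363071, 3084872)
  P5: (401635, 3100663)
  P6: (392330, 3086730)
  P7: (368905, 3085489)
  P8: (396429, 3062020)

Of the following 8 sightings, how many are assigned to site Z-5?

P1 → Z-3
P2 → Z-8
P3 → Z-3
P4 → Z-5
P5 → Z-17
P6 → Z-17
P7 → Z-5
P8 → Z-17
2 of the 8 go to Z-5.

2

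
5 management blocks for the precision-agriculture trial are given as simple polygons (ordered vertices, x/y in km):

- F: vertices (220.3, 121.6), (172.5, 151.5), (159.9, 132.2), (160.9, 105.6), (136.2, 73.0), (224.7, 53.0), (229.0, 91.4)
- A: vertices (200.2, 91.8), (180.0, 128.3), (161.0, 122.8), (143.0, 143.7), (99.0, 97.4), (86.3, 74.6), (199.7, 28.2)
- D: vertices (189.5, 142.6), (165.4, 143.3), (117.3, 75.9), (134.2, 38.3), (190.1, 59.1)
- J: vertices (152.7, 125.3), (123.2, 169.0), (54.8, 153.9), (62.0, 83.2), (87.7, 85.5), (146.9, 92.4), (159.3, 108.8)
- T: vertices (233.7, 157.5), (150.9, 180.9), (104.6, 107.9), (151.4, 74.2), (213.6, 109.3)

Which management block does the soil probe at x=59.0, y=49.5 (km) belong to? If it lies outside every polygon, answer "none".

Cast a ray rightward from (59.0, 49.5). For each polygon, the edges (by vertex number in listed order) whose endpoints lie on opposite sides of y = 49.5, where each meets that height, and whether that is right or left of the point:
F: no edge straddles that height → 0 crossings.
A: 6–7 at x≈147.64 (right), 7–1 at x≈199.87 (right) → 2 crossings.
D: 3–4 at x≈129.17 (right), 4–5 at x≈164.30 (right) → 2 crossings.
J: no edge straddles that height → 0 crossings.
T: no edge straddles that height → 0 crossings.
All counts are even, so the point lies outside every listed polygon.

none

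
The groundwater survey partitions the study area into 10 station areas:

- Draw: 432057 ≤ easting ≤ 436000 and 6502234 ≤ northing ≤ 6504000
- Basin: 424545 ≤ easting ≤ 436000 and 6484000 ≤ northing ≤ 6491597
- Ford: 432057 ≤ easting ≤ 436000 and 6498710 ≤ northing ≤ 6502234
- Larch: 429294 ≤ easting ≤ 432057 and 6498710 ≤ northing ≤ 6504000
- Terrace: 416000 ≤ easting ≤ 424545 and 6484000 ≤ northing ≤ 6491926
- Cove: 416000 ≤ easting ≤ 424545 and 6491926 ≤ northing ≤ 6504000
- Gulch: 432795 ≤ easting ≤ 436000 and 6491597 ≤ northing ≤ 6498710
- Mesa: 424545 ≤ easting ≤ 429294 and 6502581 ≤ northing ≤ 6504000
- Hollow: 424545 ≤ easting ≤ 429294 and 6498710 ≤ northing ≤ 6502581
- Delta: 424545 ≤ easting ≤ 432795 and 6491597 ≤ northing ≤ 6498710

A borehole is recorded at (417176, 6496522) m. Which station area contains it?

Cove

The point has easting = 417176 and northing = 6496522.
Only Cove satisfies 416000 ≤ easting ≤ 424545 and 6491926 ≤ northing ≤ 6504000.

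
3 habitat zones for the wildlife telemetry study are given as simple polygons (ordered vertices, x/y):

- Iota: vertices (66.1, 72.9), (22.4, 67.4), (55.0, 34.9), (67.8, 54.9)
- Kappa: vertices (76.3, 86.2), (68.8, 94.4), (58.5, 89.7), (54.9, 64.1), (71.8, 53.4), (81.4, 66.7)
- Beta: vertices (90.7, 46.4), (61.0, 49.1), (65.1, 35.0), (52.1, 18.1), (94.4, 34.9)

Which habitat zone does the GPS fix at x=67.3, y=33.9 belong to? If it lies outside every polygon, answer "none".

Beta

Cast a ray rightward from (67.3, 33.9). For each polygon, the edges (by vertex number in listed order) whose endpoints lie on opposite sides of y = 33.9, where each meets that height, and whether that is right or left of the point:
Iota: no edge straddles that height → 0 crossings.
Kappa: no edge straddles that height → 0 crossings.
Beta: 3–4 at x≈64.25 (left), 4–5 at x≈91.88 (right) → 1 crossing.
Only Beta has an odd count, so the point is inside Beta.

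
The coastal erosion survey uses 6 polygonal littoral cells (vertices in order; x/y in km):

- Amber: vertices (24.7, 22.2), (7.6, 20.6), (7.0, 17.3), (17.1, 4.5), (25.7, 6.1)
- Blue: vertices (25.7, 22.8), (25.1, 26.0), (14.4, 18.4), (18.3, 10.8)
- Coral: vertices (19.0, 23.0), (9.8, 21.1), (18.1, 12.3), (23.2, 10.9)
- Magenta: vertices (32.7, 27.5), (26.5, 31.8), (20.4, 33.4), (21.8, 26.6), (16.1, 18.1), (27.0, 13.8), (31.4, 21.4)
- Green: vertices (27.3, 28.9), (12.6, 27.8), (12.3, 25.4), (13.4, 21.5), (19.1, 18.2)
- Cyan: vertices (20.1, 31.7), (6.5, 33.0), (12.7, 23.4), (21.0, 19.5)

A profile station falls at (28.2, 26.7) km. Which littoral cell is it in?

Magenta

Cast a ray rightward from (28.2, 26.7). For each polygon, the edges (by vertex number in listed order) whose endpoints lie on opposite sides of y = 26.7, where each meets that height, and whether that is right or left of the point:
Amber: no edge straddles that height → 0 crossings.
Blue: no edge straddles that height → 0 crossings.
Coral: no edge straddles that height → 0 crossings.
Magenta: 3–4 at x≈21.78 (left), 7–1 at x≈32.53 (right) → 1 crossing.
Green: 2–3 at x≈12.46 (left), 5–1 at x≈25.61 (left) → 0 crossings.
Cyan: 2–3 at x≈10.57 (left), 4–1 at x≈20.47 (left) → 0 crossings.
Only Magenta has an odd count, so the point is inside Magenta.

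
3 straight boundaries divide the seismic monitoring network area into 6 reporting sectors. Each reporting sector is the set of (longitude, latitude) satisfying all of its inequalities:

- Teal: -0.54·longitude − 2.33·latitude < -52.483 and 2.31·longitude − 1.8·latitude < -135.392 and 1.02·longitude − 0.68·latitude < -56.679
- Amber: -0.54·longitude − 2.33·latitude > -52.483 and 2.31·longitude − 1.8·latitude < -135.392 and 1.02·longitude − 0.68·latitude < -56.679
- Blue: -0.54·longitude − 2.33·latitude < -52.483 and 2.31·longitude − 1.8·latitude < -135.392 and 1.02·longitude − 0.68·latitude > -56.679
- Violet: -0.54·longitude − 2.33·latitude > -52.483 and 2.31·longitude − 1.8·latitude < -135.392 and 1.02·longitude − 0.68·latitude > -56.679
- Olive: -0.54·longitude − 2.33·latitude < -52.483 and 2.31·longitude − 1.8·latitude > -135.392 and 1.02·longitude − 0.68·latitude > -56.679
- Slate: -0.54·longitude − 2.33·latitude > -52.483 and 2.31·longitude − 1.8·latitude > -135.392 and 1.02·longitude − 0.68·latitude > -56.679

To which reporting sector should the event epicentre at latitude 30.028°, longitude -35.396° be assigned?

Violet

-0.54·-35.396 − 2.33·30.028 = -50.851, which is > -52.483
2.31·-35.396 − 1.8·30.028 = -135.815, which is < -135.392
1.02·-35.396 − 0.68·30.028 = -56.523, which is > -56.679
This sign pattern matches Violet.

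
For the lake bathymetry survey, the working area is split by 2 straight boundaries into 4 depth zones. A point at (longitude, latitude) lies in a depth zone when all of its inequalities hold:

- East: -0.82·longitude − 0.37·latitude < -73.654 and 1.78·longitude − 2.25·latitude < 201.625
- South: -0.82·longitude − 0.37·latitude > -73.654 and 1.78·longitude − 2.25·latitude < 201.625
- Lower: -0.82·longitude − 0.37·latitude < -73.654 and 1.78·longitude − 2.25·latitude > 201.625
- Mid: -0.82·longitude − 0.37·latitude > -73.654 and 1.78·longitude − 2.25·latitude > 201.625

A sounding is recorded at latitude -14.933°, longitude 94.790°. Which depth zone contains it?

Mid

-0.82·94.790 − 0.37·-14.933 = -72.203, which is > -73.654
1.78·94.790 − 2.25·-14.933 = 202.325, which is > 201.625
This sign pattern matches Mid.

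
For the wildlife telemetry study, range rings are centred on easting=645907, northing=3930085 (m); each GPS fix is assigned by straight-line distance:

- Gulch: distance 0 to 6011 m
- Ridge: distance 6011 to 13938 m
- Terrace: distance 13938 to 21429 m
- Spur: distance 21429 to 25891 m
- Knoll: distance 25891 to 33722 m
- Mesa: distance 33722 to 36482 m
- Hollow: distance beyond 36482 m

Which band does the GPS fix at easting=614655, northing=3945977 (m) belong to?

Mesa

Distance = √((614655−645907)² + (3945977−3930085)²) = √(976687504.000 + 252555664.000) = 35060.564 m.
33722 ≤ 35060.564 < 36482 → Mesa.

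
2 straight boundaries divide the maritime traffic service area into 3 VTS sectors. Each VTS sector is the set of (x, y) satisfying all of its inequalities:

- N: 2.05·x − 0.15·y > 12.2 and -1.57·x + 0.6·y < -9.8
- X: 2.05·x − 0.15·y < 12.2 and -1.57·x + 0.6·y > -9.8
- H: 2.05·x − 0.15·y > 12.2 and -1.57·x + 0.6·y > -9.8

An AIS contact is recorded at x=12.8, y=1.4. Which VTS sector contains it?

2.05·12.8 − 0.15·1.4 = 26.030, which is > 12.2
-1.57·12.8 + 0.6·1.4 = -19.256, which is < -9.8
This sign pattern matches N.

N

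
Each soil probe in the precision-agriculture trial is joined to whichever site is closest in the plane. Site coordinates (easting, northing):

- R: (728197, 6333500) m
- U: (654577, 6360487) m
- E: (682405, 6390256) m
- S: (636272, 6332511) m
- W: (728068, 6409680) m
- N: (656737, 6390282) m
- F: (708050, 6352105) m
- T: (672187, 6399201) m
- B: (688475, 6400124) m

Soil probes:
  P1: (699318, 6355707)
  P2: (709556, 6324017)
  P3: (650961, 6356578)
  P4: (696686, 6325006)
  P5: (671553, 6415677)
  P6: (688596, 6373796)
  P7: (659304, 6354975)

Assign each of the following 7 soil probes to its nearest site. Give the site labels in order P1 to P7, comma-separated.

F, R, U, F, T, E, U

P1 → F (d²=89222228.00)
P2 → R (d²=437414170.00)
P3 → U (d²=28355737.00)
P4 → F (d²=863496297.00)
P5 → T (d²=271860532.00)
P6 → E (d²=309260081.00)
P7 → U (d²=52726673.00)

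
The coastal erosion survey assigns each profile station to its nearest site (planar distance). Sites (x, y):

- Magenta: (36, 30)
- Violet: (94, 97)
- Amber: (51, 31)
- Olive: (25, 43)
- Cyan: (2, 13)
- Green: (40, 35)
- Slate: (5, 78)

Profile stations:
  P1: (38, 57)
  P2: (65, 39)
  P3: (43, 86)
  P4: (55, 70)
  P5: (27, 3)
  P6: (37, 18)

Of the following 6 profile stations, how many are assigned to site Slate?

1

P1 → Olive
P2 → Amber
P3 → Slate
P4 → Green
P5 → Cyan
P6 → Magenta
1 of the 6 goes to Slate.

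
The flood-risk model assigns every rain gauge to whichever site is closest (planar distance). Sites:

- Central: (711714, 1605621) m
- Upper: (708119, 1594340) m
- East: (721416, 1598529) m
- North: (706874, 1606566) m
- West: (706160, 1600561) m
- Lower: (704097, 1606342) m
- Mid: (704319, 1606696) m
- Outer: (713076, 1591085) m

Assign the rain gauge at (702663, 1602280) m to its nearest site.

West

Squared distances to each site:
Central: 93082882.000; Upper: 92811536.000; East: 365745010.000; North: 36102317.000; West: 15183970.000; Lower: 18556200.000; Mid: 22243392.000; Outer: 233758594.000.
Minimum at West.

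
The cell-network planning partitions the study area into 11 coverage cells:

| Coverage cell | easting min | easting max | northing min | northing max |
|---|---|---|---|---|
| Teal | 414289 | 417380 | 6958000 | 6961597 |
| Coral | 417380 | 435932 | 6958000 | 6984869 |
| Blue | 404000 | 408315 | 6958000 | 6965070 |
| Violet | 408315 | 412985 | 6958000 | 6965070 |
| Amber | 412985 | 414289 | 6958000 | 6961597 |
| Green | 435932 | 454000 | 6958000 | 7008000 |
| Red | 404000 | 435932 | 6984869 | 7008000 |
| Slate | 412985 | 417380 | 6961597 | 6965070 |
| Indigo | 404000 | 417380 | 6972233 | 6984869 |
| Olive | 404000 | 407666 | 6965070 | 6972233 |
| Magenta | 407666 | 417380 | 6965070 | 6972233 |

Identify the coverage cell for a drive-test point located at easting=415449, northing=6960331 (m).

The point has easting = 415449 and northing = 6960331.
Only Teal satisfies 414289 ≤ easting ≤ 417380 and 6958000 ≤ northing ≤ 6961597.

Teal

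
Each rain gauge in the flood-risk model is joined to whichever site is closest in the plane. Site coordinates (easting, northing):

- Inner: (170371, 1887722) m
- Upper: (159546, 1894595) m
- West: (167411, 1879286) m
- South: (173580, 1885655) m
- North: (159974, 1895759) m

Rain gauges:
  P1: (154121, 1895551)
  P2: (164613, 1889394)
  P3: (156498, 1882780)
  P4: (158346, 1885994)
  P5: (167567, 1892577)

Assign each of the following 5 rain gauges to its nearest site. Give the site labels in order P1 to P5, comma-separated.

Upper, Inner, West, Upper, Inner

P1 → Upper (d²=30344561.00)
P2 → Inner (d²=35950148.00)
P3 → West (d²=131301605.00)
P4 → Upper (d²=75417201.00)
P5 → Inner (d²=31433441.00)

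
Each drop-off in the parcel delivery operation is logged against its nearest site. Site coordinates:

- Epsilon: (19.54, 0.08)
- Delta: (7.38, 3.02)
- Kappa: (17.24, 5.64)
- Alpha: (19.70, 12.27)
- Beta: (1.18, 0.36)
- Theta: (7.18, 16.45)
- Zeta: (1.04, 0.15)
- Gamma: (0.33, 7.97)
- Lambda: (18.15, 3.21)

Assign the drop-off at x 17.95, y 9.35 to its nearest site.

Squared distances to each site:
Epsilon: 88.461; Delta: 151.794; Kappa: 14.268; Alpha: 11.589; Beta: 362.053; Theta: 166.403; Zeta: 370.588; Gamma: 312.369; Lambda: 37.740.
Minimum at Alpha.

Alpha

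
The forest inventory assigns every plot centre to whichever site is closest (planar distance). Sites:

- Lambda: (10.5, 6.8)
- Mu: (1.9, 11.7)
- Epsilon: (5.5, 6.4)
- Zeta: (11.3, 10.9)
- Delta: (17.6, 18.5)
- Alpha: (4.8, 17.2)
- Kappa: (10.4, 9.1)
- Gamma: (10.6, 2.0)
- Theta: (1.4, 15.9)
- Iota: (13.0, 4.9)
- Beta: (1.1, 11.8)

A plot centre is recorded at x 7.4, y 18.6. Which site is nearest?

Squared distances to each site:
Lambda: 148.850; Mu: 77.860; Epsilon: 152.450; Zeta: 74.500; Delta: 104.050; Alpha: 8.720; Kappa: 99.250; Gamma: 285.800; Theta: 43.290; Iota: 219.050; Beta: 85.930.
Minimum at Alpha.

Alpha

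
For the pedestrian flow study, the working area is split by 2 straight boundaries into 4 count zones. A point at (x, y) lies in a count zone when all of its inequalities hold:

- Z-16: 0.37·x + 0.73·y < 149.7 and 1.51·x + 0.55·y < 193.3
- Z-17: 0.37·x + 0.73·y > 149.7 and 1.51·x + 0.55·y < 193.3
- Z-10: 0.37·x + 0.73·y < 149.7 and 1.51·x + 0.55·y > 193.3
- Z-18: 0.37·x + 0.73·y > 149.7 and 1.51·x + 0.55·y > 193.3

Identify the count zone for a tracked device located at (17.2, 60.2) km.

0.37·17.2 + 0.73·60.2 = 50.310, which is < 149.7
1.51·17.2 + 0.55·60.2 = 59.082, which is < 193.3
This sign pattern matches Z-16.

Z-16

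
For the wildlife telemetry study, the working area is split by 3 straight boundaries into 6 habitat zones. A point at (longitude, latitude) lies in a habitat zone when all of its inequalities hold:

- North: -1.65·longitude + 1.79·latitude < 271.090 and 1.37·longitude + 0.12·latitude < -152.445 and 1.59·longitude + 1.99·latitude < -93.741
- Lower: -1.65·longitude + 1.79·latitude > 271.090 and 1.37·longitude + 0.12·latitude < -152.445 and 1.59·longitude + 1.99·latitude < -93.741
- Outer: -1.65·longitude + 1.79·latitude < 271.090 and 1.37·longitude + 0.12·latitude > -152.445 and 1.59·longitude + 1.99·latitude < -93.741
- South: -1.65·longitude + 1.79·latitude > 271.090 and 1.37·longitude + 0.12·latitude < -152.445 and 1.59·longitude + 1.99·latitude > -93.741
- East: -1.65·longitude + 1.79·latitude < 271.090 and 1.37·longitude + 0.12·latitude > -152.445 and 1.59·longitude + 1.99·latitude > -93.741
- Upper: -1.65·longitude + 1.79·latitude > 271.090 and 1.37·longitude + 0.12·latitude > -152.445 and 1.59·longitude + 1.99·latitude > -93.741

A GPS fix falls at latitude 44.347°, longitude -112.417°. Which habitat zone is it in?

-1.65·-112.417 + 1.79·44.347 = 264.869, which is < 271.090
1.37·-112.417 + 0.12·44.347 = -148.690, which is > -152.445
1.59·-112.417 + 1.99·44.347 = -90.493, which is > -93.741
This sign pattern matches East.

East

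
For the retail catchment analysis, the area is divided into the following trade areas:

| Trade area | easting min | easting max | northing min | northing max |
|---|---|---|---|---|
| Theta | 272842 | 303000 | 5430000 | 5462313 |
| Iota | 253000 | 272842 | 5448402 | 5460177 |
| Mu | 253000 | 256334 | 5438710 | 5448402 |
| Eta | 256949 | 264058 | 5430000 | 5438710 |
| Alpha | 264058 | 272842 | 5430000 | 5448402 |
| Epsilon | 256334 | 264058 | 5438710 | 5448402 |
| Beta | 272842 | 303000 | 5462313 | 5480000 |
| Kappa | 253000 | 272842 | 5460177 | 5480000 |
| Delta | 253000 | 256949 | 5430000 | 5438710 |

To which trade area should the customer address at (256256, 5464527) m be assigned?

The point has easting = 256256 and northing = 5464527.
Only Kappa satisfies 253000 ≤ easting ≤ 272842 and 5460177 ≤ northing ≤ 5480000.

Kappa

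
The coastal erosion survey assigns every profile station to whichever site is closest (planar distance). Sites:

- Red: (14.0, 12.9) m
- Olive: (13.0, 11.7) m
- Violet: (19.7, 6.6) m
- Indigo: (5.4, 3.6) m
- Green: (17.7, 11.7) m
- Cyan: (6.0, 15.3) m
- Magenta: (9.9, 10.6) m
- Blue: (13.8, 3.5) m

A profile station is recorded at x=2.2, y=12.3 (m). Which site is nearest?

Squared distances to each site:
Red: 139.600; Olive: 117.000; Violet: 338.740; Indigo: 85.930; Green: 240.610; Cyan: 23.440; Magenta: 62.180; Blue: 212.000.
Minimum at Cyan.

Cyan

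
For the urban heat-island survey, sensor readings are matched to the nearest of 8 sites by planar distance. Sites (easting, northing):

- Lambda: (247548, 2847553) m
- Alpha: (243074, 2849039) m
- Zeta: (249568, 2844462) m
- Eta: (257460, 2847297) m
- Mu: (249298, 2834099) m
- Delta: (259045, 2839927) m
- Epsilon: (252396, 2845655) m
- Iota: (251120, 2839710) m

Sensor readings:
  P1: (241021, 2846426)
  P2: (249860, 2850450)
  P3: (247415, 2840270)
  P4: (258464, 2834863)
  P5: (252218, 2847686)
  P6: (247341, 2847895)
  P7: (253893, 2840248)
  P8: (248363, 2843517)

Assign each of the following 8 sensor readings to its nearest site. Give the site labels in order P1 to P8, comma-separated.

Alpha, Lambda, Iota, Delta, Epsilon, Lambda, Iota, Zeta

P1 → Alpha (d²=11042578.00)
P2 → Lambda (d²=13737953.00)
P3 → Iota (d²=14040625.00)
P4 → Delta (d²=25981657.00)
P5 → Epsilon (d²=4156645.00)
P6 → Lambda (d²=159813.00)
P7 → Iota (d²=7978973.00)
P8 → Zeta (d²=2345050.00)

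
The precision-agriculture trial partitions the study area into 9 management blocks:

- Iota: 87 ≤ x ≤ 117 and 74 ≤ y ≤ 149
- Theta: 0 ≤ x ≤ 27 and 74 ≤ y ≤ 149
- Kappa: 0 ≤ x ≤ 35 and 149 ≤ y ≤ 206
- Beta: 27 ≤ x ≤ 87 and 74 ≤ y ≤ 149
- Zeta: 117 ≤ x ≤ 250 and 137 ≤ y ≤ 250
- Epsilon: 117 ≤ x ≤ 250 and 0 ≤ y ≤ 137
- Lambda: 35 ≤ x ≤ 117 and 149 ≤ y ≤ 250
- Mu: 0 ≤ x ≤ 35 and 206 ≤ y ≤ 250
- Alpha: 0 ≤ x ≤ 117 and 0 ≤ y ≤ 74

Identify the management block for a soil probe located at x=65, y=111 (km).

The point has x = 65 and y = 111.
Only Beta satisfies 27 ≤ x ≤ 87 and 74 ≤ y ≤ 149.

Beta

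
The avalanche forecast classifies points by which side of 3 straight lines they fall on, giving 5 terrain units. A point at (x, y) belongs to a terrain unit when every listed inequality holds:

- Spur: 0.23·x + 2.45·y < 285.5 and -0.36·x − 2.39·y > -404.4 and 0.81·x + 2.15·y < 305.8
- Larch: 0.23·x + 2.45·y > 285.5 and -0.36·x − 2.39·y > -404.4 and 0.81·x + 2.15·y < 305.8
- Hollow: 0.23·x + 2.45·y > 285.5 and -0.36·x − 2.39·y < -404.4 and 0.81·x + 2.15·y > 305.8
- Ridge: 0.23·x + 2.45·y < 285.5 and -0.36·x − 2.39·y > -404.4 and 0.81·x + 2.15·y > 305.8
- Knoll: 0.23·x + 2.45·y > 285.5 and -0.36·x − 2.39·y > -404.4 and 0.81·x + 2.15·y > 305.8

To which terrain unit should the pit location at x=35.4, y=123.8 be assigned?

0.23·35.4 + 2.45·123.8 = 311.452, which is > 285.5
-0.36·35.4 − 2.39·123.8 = -308.626, which is > -404.4
0.81·35.4 + 2.15·123.8 = 294.844, which is < 305.8
This sign pattern matches Larch.

Larch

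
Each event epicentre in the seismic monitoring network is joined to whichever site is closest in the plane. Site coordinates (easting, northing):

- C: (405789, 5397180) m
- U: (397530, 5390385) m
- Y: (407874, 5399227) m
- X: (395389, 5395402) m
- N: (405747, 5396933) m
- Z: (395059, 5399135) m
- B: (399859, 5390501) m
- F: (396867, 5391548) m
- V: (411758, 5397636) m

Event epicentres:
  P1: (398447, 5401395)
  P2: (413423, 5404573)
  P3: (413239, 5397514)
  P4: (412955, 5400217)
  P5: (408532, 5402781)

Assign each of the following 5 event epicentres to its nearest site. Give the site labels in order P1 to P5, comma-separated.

P1 → Z (d²=16586144.00)
P2 → V (d²=50894194.00)
P3 → V (d²=2208245.00)
P4 → V (d²=8094370.00)
P5 → Y (d²=13063880.00)

Z, V, V, V, Y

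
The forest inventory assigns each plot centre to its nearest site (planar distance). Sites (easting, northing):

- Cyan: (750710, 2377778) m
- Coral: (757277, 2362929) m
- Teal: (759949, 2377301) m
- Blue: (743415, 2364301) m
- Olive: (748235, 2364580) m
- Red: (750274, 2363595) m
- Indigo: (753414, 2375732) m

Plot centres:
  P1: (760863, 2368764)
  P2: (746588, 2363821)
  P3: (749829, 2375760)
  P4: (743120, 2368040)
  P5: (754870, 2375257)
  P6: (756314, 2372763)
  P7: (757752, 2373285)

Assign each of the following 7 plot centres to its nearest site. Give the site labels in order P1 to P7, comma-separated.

Coral, Olive, Cyan, Blue, Indigo, Indigo, Teal

P1 → Coral (d²=46906621.00)
P2 → Olive (d²=3288690.00)
P3 → Cyan (d²=4848485.00)
P4 → Blue (d²=14067146.00)
P5 → Indigo (d²=2345561.00)
P6 → Indigo (d²=17224961.00)
P7 → Teal (d²=20955065.00)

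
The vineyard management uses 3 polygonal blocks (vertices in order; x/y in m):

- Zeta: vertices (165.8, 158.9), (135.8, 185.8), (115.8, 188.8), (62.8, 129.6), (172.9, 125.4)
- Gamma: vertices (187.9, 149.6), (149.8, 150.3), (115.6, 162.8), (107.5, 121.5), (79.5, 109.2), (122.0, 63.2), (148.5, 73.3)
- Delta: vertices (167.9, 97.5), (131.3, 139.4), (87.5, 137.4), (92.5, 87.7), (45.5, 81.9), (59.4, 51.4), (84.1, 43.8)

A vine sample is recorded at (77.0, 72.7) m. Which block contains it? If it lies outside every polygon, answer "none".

Cast a ray rightward from (77.0, 72.7). For each polygon, the edges (by vertex number in listed order) whose endpoints lie on opposite sides of y = 72.7, where each meets that height, and whether that is right or left of the point:
Zeta: no edge straddles that height → 0 crossings.
Gamma: 5–6 at x≈113.22 (right), 6–7 at x≈146.93 (right) → 2 crossings.
Delta: 5–6 at x≈49.69 (left), 7–1 at x≈129.20 (right) → 1 crossing.
Only Delta has an odd count, so the point is inside Delta.

Delta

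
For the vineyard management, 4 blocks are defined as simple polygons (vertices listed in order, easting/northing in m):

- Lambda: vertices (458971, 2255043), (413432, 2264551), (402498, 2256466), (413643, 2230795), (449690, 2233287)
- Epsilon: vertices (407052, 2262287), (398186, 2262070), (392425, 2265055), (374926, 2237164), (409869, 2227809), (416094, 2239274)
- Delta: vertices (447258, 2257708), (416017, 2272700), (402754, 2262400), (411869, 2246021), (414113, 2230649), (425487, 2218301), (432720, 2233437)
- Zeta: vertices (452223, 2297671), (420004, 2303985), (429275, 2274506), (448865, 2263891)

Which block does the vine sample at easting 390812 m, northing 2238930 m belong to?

Cast a ray rightward from (390812, 2238930). For each polygon, the edges (by vertex number in listed order) whose endpoints lie on opposite sides of northing = 2238930, where each meets that height, and whether that is right or left of the point:
Lambda: 3–4 at easting≈410111.2 (right), 5–1 at easting≈452097.3 (right) → 2 crossings.
Epsilon: 3–4 at easting≈376034.0 (left), 5–6 at easting≈415907.2 (right) → 1 crossing.
Delta: 4–5 at easting≈412904.1 (right), 7–1 at easting≈436010.2 (right) → 2 crossings.
Zeta: no edge straddles that height → 0 crossings.
Only Epsilon has an odd count, so the point is inside Epsilon.

Epsilon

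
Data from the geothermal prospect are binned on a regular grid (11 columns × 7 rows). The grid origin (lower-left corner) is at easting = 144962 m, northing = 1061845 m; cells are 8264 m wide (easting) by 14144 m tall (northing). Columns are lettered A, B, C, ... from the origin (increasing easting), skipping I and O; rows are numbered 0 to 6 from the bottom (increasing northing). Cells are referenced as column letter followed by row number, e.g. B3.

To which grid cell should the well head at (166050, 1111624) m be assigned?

Column index: ⌊(166050 − 144962) / 8264⌋ = ⌊2.552⌋ = 2 → column C
Row offset from origin: ⌊(1111624 − 1061845) / 14144⌋ = ⌊3.519⌋ = 3 → row 3

C3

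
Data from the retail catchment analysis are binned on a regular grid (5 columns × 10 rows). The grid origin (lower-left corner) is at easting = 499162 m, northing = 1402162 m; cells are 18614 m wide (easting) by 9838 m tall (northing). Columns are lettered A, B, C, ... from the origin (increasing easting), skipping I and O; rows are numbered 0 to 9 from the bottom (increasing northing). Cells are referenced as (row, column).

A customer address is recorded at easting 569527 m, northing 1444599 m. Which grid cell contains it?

Column index: ⌊(569527 − 499162) / 18614⌋ = ⌊3.780⌋ = 3 → column D
Row offset from origin: ⌊(1444599 − 1402162) / 9838⌋ = ⌊4.314⌋ = 4 → row 4

(4, D)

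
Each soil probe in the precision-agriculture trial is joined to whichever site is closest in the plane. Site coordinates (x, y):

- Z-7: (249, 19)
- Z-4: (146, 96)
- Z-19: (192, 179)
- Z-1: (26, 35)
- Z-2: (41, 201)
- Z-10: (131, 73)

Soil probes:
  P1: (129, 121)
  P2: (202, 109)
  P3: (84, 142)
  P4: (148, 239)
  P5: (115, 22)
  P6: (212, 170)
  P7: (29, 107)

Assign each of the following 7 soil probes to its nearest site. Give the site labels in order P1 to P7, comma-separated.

P1 → Z-4 (d²=914.00)
P2 → Z-4 (d²=3305.00)
P3 → Z-2 (d²=5330.00)
P4 → Z-19 (d²=5536.00)
P5 → Z-10 (d²=2857.00)
P6 → Z-19 (d²=481.00)
P7 → Z-1 (d²=5193.00)

Z-4, Z-4, Z-2, Z-19, Z-10, Z-19, Z-1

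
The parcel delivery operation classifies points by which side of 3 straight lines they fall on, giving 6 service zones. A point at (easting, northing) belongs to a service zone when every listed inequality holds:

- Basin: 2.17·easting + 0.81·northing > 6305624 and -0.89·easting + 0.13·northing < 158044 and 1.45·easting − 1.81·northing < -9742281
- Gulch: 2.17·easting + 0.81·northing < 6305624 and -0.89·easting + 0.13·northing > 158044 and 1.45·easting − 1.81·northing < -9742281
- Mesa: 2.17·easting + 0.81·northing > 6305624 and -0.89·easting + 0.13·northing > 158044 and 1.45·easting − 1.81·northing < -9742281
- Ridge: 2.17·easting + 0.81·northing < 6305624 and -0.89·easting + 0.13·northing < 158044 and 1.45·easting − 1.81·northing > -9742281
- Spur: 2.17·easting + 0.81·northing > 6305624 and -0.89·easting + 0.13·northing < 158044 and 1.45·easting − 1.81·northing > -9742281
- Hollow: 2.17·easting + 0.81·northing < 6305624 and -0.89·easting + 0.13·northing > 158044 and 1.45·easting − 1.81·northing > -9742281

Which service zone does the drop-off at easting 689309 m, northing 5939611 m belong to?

2.17·689309 + 0.81·5939611 = 6306885.440, which is > 6305624
-0.89·689309 + 0.13·5939611 = 158664.420, which is > 158044
1.45·689309 − 1.81·5939611 = -9751197.860, which is < -9742281
This sign pattern matches Mesa.

Mesa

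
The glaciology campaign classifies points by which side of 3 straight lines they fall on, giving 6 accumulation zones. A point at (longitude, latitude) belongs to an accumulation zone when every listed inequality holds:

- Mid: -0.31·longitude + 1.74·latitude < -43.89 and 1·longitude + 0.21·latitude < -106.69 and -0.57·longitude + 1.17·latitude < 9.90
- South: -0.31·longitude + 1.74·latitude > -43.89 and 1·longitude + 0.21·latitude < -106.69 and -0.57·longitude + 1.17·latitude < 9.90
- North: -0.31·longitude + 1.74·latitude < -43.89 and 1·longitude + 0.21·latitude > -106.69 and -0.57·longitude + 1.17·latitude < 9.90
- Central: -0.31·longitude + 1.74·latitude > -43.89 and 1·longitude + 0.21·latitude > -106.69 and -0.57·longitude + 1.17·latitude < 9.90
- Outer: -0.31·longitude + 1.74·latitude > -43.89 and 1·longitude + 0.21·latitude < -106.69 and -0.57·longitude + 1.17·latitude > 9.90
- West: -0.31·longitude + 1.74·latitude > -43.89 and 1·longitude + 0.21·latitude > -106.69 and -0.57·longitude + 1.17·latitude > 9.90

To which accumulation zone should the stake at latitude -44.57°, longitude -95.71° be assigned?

North

-0.31·-95.71 + 1.74·-44.57 = -47.882, which is < -43.89
1·-95.71 + 0.21·-44.57 = -105.070, which is > -106.69
-0.57·-95.71 + 1.17·-44.57 = 2.408, which is < 9.90
This sign pattern matches North.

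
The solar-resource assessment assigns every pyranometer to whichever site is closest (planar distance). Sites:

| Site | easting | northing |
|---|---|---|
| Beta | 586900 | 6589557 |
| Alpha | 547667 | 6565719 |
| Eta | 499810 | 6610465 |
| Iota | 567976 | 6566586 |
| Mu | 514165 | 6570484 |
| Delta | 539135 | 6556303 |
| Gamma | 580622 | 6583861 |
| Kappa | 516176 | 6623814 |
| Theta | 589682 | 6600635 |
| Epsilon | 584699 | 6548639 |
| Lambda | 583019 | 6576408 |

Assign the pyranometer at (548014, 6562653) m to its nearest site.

Alpha

Squared distances to each site:
Beta: 2235946212.000; Alpha: 9520765.000; Eta: 4609612960.000; Iota: 413949933.000; Mu: 1207079362.000; Delta: 119159141.000; Gamma: 1513060928.000; Kappa: 4754326165.000; Theta: 3178854548.000; Epsilon: 1542181421.000; Lambda: 1414550050.000.
Minimum at Alpha.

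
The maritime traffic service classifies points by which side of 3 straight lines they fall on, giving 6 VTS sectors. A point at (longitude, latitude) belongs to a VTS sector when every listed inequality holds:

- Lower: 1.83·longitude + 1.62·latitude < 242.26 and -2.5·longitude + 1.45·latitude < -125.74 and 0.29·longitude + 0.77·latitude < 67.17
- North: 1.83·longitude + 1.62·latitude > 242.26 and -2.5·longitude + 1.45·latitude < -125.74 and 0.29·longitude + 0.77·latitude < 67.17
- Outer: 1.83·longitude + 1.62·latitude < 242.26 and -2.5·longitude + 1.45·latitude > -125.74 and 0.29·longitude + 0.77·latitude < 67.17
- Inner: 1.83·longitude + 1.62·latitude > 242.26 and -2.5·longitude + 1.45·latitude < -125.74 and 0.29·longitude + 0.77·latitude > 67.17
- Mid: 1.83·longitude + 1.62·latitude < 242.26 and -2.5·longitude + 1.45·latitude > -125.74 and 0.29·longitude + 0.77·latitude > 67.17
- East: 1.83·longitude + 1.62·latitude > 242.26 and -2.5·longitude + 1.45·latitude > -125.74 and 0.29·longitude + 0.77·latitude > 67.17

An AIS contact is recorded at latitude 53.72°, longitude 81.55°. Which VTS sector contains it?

Lower

1.83·81.55 + 1.62·53.72 = 236.263, which is < 242.26
-2.5·81.55 + 1.45·53.72 = -125.981, which is < -125.74
0.29·81.55 + 0.77·53.72 = 65.014, which is < 67.17
This sign pattern matches Lower.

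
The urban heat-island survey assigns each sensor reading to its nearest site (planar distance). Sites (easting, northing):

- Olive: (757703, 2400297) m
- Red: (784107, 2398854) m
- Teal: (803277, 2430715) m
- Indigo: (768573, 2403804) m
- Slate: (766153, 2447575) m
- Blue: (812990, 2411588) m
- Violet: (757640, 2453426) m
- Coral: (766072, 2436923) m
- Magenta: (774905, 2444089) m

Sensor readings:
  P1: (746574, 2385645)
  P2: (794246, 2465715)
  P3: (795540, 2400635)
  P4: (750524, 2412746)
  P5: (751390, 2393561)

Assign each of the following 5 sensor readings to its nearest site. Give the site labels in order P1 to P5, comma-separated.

P1 → Olive (d²=338535745.00)
P2 → Magenta (d²=841758157.00)
P3 → Red (d²=133885450.00)
P4 → Olive (d²=206515642.00)
P5 → Olive (d²=85227665.00)

Olive, Magenta, Red, Olive, Olive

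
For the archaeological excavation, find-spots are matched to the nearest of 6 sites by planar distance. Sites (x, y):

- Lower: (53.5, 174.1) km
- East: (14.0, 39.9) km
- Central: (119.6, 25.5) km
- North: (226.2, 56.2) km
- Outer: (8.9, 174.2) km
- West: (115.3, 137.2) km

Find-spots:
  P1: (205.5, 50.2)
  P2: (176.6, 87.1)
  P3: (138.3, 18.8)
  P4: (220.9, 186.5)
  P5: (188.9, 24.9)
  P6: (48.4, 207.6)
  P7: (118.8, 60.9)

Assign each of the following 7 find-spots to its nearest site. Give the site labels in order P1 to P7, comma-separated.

P1 → North (d²=464.49)
P2 → North (d²=3414.97)
P3 → Central (d²=394.58)
P4 → West (d²=13581.85)
P5 → North (d²=2370.98)
P6 → Lower (d²=1148.26)
P7 → Central (d²=1253.80)

North, North, Central, West, North, Lower, Central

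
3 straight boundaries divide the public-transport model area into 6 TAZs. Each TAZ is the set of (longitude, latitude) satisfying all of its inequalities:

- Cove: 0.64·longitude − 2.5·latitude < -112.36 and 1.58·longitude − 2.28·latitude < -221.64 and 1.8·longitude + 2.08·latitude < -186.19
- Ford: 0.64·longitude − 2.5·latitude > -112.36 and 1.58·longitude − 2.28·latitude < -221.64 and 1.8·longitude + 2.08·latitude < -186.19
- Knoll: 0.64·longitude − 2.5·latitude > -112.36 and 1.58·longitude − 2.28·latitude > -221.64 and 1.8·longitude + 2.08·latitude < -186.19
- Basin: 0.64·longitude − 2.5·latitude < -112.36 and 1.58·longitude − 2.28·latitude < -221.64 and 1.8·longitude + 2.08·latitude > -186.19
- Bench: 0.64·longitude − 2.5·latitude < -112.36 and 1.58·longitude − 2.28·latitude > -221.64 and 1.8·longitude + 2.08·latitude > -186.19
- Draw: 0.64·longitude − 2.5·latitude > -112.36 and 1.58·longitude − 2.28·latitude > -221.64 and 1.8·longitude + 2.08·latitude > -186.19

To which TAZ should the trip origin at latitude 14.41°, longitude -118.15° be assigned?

0.64·-118.15 − 2.5·14.41 = -111.641, which is > -112.36
1.58·-118.15 − 2.28·14.41 = -219.532, which is > -221.64
1.8·-118.15 + 2.08·14.41 = -182.697, which is > -186.19
This sign pattern matches Draw.

Draw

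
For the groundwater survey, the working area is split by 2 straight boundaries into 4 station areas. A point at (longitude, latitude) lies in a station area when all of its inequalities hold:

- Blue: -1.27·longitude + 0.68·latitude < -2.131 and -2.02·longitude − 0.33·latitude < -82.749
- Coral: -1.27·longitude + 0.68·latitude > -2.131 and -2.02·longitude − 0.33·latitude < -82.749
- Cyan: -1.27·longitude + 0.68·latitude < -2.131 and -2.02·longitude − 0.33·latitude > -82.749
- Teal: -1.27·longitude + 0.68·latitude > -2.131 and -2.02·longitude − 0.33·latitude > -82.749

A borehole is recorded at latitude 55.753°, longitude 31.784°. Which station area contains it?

-1.27·31.784 + 0.68·55.753 = -2.454, which is < -2.131
-2.02·31.784 − 0.33·55.753 = -82.602, which is > -82.749
This sign pattern matches Cyan.

Cyan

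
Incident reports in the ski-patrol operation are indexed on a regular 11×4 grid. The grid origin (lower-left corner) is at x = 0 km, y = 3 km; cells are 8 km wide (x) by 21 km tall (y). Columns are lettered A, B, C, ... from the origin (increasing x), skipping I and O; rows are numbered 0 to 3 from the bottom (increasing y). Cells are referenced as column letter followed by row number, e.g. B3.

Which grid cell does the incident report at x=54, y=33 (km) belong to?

G1

Column index: ⌊(54 − 0) / 8⌋ = ⌊6.750⌋ = 6 → column G
Row offset from origin: ⌊(33 − 3) / 21⌋ = ⌊1.429⌋ = 1 → row 1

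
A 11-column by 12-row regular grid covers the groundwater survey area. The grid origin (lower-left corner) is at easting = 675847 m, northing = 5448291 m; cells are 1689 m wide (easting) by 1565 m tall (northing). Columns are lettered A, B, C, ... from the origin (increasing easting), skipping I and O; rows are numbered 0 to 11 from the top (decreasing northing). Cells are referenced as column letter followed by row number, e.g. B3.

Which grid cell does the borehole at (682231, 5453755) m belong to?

Column index: ⌊(682231 − 675847) / 1689⌋ = ⌊3.780⌋ = 3 → column D
Row offset from origin: ⌊(5453755 − 5448291) / 1565⌋ = ⌊3.491⌋ = 3 → row 8 (counted from top)

D8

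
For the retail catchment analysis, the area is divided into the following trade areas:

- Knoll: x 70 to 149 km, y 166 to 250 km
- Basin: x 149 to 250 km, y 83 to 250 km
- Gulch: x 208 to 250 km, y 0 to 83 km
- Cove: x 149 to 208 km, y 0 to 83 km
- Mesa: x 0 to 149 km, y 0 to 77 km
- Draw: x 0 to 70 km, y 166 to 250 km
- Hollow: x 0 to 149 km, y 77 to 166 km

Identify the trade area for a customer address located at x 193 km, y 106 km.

Basin

The point has x = 193 and y = 106.
Only Basin satisfies 149 ≤ x ≤ 250 and 83 ≤ y ≤ 250.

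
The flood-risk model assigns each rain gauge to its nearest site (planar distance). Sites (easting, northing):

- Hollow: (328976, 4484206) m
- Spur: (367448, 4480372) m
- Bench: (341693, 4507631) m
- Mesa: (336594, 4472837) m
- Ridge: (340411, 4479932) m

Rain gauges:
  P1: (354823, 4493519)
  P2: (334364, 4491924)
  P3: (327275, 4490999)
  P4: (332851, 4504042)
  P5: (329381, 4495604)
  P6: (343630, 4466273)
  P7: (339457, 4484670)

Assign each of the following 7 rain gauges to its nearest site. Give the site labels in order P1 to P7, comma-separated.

P1 → Spur (d²=332234234.00)
P2 → Hollow (d²=88598068.00)
P3 → Hollow (d²=49038250.00)
P4 → Bench (d²=91061885.00)
P5 → Hollow (d²=130078429.00)
P6 → Mesa (d²=92591392.00)
P7 → Ridge (d²=23358760.00)

Spur, Hollow, Hollow, Bench, Hollow, Mesa, Ridge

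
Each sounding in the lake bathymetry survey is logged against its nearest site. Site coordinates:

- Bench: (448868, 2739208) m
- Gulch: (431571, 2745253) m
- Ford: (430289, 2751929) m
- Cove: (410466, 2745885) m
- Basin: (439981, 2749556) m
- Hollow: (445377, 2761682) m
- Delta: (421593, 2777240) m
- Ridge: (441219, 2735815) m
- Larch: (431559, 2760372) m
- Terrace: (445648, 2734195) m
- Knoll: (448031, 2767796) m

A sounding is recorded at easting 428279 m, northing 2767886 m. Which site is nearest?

Larch

Squared distances to each site:
Bench: 1246334605.000; Gulch: 523089953.000; Ford: 258665949.000; Cove: 801346970.000; Basin: 472925704.000; Hollow: 330831220.000; Delta: 132199912.000; Ridge: 1195992641.000; Larch: 67218596.000; Terrace: 1436765642.000; Knoll: 390149604.000.
Minimum at Larch.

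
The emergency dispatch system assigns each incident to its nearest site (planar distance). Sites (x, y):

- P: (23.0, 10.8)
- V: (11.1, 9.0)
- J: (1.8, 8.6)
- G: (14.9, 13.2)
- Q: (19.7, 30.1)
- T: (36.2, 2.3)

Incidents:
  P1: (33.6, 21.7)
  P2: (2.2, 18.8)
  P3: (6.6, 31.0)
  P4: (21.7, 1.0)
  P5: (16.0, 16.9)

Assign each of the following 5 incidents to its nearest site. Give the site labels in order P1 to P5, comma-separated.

P, J, Q, P, G

P1 → P (d²=231.17)
P2 → J (d²=104.20)
P3 → Q (d²=172.42)
P4 → P (d²=97.73)
P5 → G (d²=14.90)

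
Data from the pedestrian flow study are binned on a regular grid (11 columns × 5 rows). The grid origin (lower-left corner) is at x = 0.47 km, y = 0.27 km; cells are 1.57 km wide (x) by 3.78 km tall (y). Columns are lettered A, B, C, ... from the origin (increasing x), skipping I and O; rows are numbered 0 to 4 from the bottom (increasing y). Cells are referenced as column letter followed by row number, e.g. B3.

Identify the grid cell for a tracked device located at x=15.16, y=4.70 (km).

Column index: ⌊(15.16 − 0.47) / 1.57⌋ = ⌊9.357⌋ = 9 → column K
Row offset from origin: ⌊(4.70 − 0.27) / 3.78⌋ = ⌊1.172⌋ = 1 → row 1

K1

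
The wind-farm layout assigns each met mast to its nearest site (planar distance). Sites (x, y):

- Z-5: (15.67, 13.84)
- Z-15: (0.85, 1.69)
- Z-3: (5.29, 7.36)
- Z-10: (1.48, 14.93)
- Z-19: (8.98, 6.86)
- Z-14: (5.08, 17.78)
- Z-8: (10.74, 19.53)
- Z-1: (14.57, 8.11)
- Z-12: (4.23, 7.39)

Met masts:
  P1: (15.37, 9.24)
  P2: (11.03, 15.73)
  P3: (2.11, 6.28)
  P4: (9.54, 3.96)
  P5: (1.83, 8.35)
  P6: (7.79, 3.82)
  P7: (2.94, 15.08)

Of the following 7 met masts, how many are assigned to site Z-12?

P1 → Z-1
P2 → Z-8
P3 → Z-12
P4 → Z-19
P5 → Z-12
P6 → Z-19
P7 → Z-10
2 of the 7 go to Z-12.

2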